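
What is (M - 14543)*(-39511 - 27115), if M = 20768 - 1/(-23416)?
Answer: -4855856153113/11708 ≈ -4.1475e+8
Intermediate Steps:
M = 486303489/23416 (M = 20768 - 1*(-1/23416) = 20768 + 1/23416 = 486303489/23416 ≈ 20768.)
(M - 14543)*(-39511 - 27115) = (486303489/23416 - 14543)*(-39511 - 27115) = (145764601/23416)*(-66626) = -4855856153113/11708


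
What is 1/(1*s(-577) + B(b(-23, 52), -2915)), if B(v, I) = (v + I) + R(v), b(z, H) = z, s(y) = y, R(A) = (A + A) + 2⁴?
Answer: -1/3545 ≈ -0.00028209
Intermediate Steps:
R(A) = 16 + 2*A (R(A) = 2*A + 16 = 16 + 2*A)
B(v, I) = 16 + I + 3*v (B(v, I) = (v + I) + (16 + 2*v) = (I + v) + (16 + 2*v) = 16 + I + 3*v)
1/(1*s(-577) + B(b(-23, 52), -2915)) = 1/(1*(-577) + (16 - 2915 + 3*(-23))) = 1/(-577 + (16 - 2915 - 69)) = 1/(-577 - 2968) = 1/(-3545) = -1/3545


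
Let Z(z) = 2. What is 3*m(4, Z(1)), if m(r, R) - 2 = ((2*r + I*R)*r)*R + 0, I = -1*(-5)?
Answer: 438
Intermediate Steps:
I = 5
m(r, R) = 2 + R*r*(2*r + 5*R) (m(r, R) = 2 + (((2*r + 5*R)*r)*R + 0) = 2 + ((r*(2*r + 5*R))*R + 0) = 2 + (R*r*(2*r + 5*R) + 0) = 2 + R*r*(2*r + 5*R))
3*m(4, Z(1)) = 3*(2 + 2*2*4**2 + 5*4*2**2) = 3*(2 + 2*2*16 + 5*4*4) = 3*(2 + 64 + 80) = 3*146 = 438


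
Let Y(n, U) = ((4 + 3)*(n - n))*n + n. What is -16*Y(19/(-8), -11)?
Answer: 38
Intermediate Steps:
Y(n, U) = n (Y(n, U) = (7*0)*n + n = 0*n + n = 0 + n = n)
-16*Y(19/(-8), -11) = -304/(-8) = -304*(-1)/8 = -16*(-19/8) = 38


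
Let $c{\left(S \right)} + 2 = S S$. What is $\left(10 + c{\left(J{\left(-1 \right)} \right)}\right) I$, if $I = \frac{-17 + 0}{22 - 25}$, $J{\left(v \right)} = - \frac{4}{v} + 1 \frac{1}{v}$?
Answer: $\frac{289}{3} \approx 96.333$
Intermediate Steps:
$J{\left(v \right)} = - \frac{3}{v}$ ($J{\left(v \right)} = - \frac{4}{v} + \frac{1}{v} = - \frac{3}{v}$)
$c{\left(S \right)} = -2 + S^{2}$ ($c{\left(S \right)} = -2 + S S = -2 + S^{2}$)
$I = \frac{17}{3}$ ($I = - \frac{17}{-3} = \left(-17\right) \left(- \frac{1}{3}\right) = \frac{17}{3} \approx 5.6667$)
$\left(10 + c{\left(J{\left(-1 \right)} \right)}\right) I = \left(10 - \left(2 - \left(- \frac{3}{-1}\right)^{2}\right)\right) \frac{17}{3} = \left(10 - \left(2 - \left(\left(-3\right) \left(-1\right)\right)^{2}\right)\right) \frac{17}{3} = \left(10 - \left(2 - 3^{2}\right)\right) \frac{17}{3} = \left(10 + \left(-2 + 9\right)\right) \frac{17}{3} = \left(10 + 7\right) \frac{17}{3} = 17 \cdot \frac{17}{3} = \frac{289}{3}$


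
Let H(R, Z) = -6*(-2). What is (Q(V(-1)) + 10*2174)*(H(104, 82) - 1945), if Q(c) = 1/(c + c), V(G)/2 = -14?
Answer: -2353309587/56 ≈ -4.2023e+7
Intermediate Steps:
V(G) = -28 (V(G) = 2*(-14) = -28)
H(R, Z) = 12
Q(c) = 1/(2*c)
(Q(V(-1)) + 10*2174)*(H(104, 82) - 1945) = ((½)/(-28) + 10*2174)*(12 - 1945) = ((½)*(-1/28) + 21740)*(-1933) = (-1/56 + 21740)*(-1933) = (1217439/56)*(-1933) = -2353309587/56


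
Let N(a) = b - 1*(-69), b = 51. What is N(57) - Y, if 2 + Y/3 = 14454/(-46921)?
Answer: 5955408/46921 ≈ 126.92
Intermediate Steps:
N(a) = 120 (N(a) = 51 - 1*(-69) = 51 + 69 = 120)
Y = -324888/46921 (Y = -6 + 3*(14454/(-46921)) = -6 + 3*(14454*(-1/46921)) = -6 + 3*(-14454/46921) = -6 - 43362/46921 = -324888/46921 ≈ -6.9241)
N(57) - Y = 120 - 1*(-324888/46921) = 120 + 324888/46921 = 5955408/46921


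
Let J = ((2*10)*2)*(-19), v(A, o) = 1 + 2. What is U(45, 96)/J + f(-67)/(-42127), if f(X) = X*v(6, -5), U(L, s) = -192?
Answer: 1030143/4002065 ≈ 0.25740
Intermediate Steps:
v(A, o) = 3
J = -760 (J = (20*2)*(-19) = 40*(-19) = -760)
f(X) = 3*X (f(X) = X*3 = 3*X)
U(45, 96)/J + f(-67)/(-42127) = -192/(-760) + (3*(-67))/(-42127) = -192*(-1/760) - 201*(-1/42127) = 24/95 + 201/42127 = 1030143/4002065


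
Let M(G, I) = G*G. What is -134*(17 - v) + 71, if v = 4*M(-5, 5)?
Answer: 11193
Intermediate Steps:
M(G, I) = G**2
v = 100 (v = 4*(-5)**2 = 4*25 = 100)
-134*(17 - v) + 71 = -134*(17 - 1*100) + 71 = -134*(17 - 100) + 71 = -134*(-83) + 71 = 11122 + 71 = 11193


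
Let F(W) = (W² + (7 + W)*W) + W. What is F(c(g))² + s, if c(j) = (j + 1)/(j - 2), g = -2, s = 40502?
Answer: 2592417/64 ≈ 40507.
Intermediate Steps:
c(j) = (1 + j)/(-2 + j)
F(W) = W + W² + W*(7 + W) (F(W) = (W² + W*(7 + W)) + W = W + W² + W*(7 + W))
F(c(g))² + s = (2*((1 - 2)/(-2 - 2))*(4 + (1 - 2)/(-2 - 2)))² + 40502 = (2*(-1/(-4))*(4 - 1/(-4)))² + 40502 = (2*(-¼*(-1))*(4 - ¼*(-1)))² + 40502 = (2*(¼)*(4 + ¼))² + 40502 = (2*(¼)*(17/4))² + 40502 = (17/8)² + 40502 = 289/64 + 40502 = 2592417/64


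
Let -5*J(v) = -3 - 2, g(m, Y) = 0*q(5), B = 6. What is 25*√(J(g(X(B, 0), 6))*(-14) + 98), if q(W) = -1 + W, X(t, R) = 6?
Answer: 50*√21 ≈ 229.13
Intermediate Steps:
g(m, Y) = 0 (g(m, Y) = 0*(-1 + 5) = 0*4 = 0)
J(v) = 1 (J(v) = -(-3 - 2)/5 = -⅕*(-5) = 1)
25*√(J(g(X(B, 0), 6))*(-14) + 98) = 25*√(1*(-14) + 98) = 25*√(-14 + 98) = 25*√84 = 25*(2*√21) = 50*√21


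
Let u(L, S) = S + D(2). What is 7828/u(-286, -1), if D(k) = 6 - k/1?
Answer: 7828/3 ≈ 2609.3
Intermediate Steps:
D(k) = 6 - k
u(L, S) = 4 + S (u(L, S) = S + (6 - 1*2) = S + (6 - 2) = S + 4 = 4 + S)
7828/u(-286, -1) = 7828/(4 - 1) = 7828/3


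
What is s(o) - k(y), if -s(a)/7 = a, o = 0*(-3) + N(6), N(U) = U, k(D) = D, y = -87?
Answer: 45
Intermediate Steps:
o = 6 (o = 0*(-3) + 6 = 0 + 6 = 6)
s(a) = -7*a
s(o) - k(y) = -7*6 - 1*(-87) = -42 + 87 = 45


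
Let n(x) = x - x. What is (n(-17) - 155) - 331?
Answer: -486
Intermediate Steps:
n(x) = 0
(n(-17) - 155) - 331 = (0 - 155) - 331 = -155 - 331 = -486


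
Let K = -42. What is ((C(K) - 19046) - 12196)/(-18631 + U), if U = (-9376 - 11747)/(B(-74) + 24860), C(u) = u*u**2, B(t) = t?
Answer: 290078820/51312121 ≈ 5.6532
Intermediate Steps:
C(u) = u**3
U = -2347/2754 (U = (-9376 - 11747)/(-74 + 24860) = -21123/24786 = -21123*1/24786 = -2347/2754 ≈ -0.85221)
((C(K) - 19046) - 12196)/(-18631 + U) = (((-42)**3 - 19046) - 12196)/(-18631 - 2347/2754) = ((-74088 - 19046) - 12196)/(-51312121/2754) = (-93134 - 12196)*(-2754/51312121) = -105330*(-2754/51312121) = 290078820/51312121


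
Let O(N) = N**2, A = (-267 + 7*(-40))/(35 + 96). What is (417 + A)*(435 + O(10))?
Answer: 28932800/131 ≈ 2.2086e+5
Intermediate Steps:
A = -547/131 (A = (-267 - 280)/131 = -547*1/131 = -547/131 ≈ -4.1756)
(417 + A)*(435 + O(10)) = (417 - 547/131)*(435 + 10**2) = 54080*(435 + 100)/131 = (54080/131)*535 = 28932800/131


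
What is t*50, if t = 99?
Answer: 4950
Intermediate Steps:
t*50 = 99*50 = 4950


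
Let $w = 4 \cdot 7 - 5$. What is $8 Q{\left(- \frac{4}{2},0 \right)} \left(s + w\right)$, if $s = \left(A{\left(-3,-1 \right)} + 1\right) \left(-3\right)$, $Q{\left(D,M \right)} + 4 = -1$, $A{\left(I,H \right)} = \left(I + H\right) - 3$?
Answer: $-1640$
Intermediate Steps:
$A{\left(I,H \right)} = -3 + H + I$ ($A{\left(I,H \right)} = \left(H + I\right) - 3 = -3 + H + I$)
$Q{\left(D,M \right)} = -5$ ($Q{\left(D,M \right)} = -4 - 1 = -5$)
$w = 23$ ($w = 28 - 5 = 23$)
$s = 18$ ($s = \left(\left(-3 - 1 - 3\right) + 1\right) \left(-3\right) = \left(-7 + 1\right) \left(-3\right) = \left(-6\right) \left(-3\right) = 18$)
$8 Q{\left(- \frac{4}{2},0 \right)} \left(s + w\right) = 8 \left(-5\right) \left(18 + 23\right) = \left(-40\right) 41 = -1640$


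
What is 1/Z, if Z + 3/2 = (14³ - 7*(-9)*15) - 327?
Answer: 2/6721 ≈ 0.00029757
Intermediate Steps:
Z = 6721/2 (Z = -3/2 + ((14³ - 7*(-9)*15) - 327) = -3/2 + ((2744 + 63*15) - 327) = -3/2 + ((2744 + 945) - 327) = -3/2 + (3689 - 327) = -3/2 + 3362 = 6721/2 ≈ 3360.5)
1/Z = 1/(6721/2) = 2/6721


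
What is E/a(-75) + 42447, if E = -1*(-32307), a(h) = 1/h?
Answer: -2380578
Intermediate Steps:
E = 32307
E/a(-75) + 42447 = 32307/(1/(-75)) + 42447 = 32307/(-1/75) + 42447 = 32307*(-75) + 42447 = -2423025 + 42447 = -2380578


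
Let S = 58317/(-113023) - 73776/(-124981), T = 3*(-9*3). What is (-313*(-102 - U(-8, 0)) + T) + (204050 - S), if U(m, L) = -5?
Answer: 3310080689969919/14125727563 ≈ 2.3433e+5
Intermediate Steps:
T = -81 (T = 3*(-27) = -81)
S = 1049867871/14125727563 (S = 58317*(-1/113023) - 73776*(-1/124981) = -58317/113023 + 73776/124981 = 1049867871/14125727563 ≈ 0.074323)
(-313*(-102 - U(-8, 0)) + T) + (204050 - S) = (-313*(-102 - 1*(-5)) - 81) + (204050 - 1*1049867871/14125727563) = (-313*(-102 + 5) - 81) + (204050 - 1049867871/14125727563) = (-313*(-97) - 81) + 2882353659362279/14125727563 = (30361 - 81) + 2882353659362279/14125727563 = 30280 + 2882353659362279/14125727563 = 3310080689969919/14125727563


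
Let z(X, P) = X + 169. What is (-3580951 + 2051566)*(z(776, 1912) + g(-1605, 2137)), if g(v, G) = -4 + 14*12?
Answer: -1696087965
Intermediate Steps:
g(v, G) = 164 (g(v, G) = -4 + 168 = 164)
z(X, P) = 169 + X
(-3580951 + 2051566)*(z(776, 1912) + g(-1605, 2137)) = (-3580951 + 2051566)*((169 + 776) + 164) = -1529385*(945 + 164) = -1529385*1109 = -1696087965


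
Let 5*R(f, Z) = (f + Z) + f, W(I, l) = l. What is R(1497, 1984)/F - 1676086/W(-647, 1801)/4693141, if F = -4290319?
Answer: -78030501129468/181316323377820895 ≈ -0.00043036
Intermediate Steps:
R(f, Z) = Z/5 + 2*f/5 (R(f, Z) = ((f + Z) + f)/5 = ((Z + f) + f)/5 = (Z + 2*f)/5 = Z/5 + 2*f/5)
R(1497, 1984)/F - 1676086/W(-647, 1801)/4693141 = ((⅕)*1984 + (⅖)*1497)/(-4290319) - 1676086/1801/4693141 = (1984/5 + 2994/5)*(-1/4290319) - 1676086*1/1801*(1/4693141) = (4978/5)*(-1/4290319) - 1676086/1801*1/4693141 = -4978/21451595 - 1676086/8452346941 = -78030501129468/181316323377820895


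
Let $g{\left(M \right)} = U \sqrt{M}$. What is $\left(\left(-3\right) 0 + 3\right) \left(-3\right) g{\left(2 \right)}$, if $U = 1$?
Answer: $- 9 \sqrt{2} \approx -12.728$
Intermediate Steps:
$g{\left(M \right)} = \sqrt{M}$ ($g{\left(M \right)} = 1 \sqrt{M} = \sqrt{M}$)
$\left(\left(-3\right) 0 + 3\right) \left(-3\right) g{\left(2 \right)} = \left(\left(-3\right) 0 + 3\right) \left(-3\right) \sqrt{2} = \left(0 + 3\right) \left(-3\right) \sqrt{2} = 3 \left(-3\right) \sqrt{2} = - 9 \sqrt{2}$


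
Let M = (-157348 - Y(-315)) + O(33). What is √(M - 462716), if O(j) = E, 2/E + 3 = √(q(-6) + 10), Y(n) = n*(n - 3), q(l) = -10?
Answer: 56*I*√2067/3 ≈ 848.67*I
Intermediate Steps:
Y(n) = n*(-3 + n)
E = -⅔ (E = 2/(-3 + √(-10 + 10)) = 2/(-3 + √0) = 2/(-3 + 0) = 2/(-3) = 2*(-⅓) = -⅔ ≈ -0.66667)
O(j) = -⅔
M = -772556/3 (M = (-157348 - (-315)*(-3 - 315)) - ⅔ = (-157348 - (-315)*(-318)) - ⅔ = (-157348 - 1*100170) - ⅔ = (-157348 - 100170) - ⅔ = -257518 - ⅔ = -772556/3 ≈ -2.5752e+5)
√(M - 462716) = √(-772556/3 - 462716) = √(-2160704/3) = 56*I*√2067/3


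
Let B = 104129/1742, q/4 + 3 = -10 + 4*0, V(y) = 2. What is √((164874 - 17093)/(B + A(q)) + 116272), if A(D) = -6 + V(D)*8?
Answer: 3*√194345774239630/121549 ≈ 344.08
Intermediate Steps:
q = -52 (q = -12 + 4*(-10 + 4*0) = -12 + 4*(-10 + 0) = -12 + 4*(-10) = -12 - 40 = -52)
B = 104129/1742 (B = 104129*(1/1742) = 104129/1742 ≈ 59.776)
A(D) = 10 (A(D) = -6 + 2*8 = -6 + 16 = 10)
√((164874 - 17093)/(B + A(q)) + 116272) = √((164874 - 17093)/(104129/1742 + 10) + 116272) = √(147781/(121549/1742) + 116272) = √(147781*(1742/121549) + 116272) = √(257434502/121549 + 116272) = √(14390179830/121549) = 3*√194345774239630/121549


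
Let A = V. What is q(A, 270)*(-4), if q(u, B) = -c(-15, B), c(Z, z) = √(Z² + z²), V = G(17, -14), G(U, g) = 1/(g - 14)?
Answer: 300*√13 ≈ 1081.7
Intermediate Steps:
G(U, g) = 1/(-14 + g)
V = -1/28 (V = 1/(-14 - 14) = 1/(-28) = -1/28 ≈ -0.035714)
A = -1/28 ≈ -0.035714
q(u, B) = -√(225 + B²) (q(u, B) = -√((-15)² + B²) = -√(225 + B²))
q(A, 270)*(-4) = -√(225 + 270²)*(-4) = -√(225 + 72900)*(-4) = -√73125*(-4) = -75*√13*(-4) = 300*√13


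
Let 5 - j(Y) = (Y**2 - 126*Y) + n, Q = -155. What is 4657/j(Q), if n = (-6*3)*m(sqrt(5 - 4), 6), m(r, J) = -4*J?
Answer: -4657/43982 ≈ -0.10588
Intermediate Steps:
n = 432 (n = (-6*3)*(-4*6) = -18*(-24) = 432)
j(Y) = -427 - Y**2 + 126*Y (j(Y) = 5 - ((Y**2 - 126*Y) + 432) = 5 - (432 + Y**2 - 126*Y) = 5 + (-432 - Y**2 + 126*Y) = -427 - Y**2 + 126*Y)
4657/j(Q) = 4657/(-427 - 1*(-155)**2 + 126*(-155)) = 4657/(-427 - 1*24025 - 19530) = 4657/(-427 - 24025 - 19530) = 4657/(-43982) = 4657*(-1/43982) = -4657/43982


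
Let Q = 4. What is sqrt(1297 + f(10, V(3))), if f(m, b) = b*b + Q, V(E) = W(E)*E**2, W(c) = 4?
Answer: 7*sqrt(53) ≈ 50.961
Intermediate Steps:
V(E) = 4*E**2
f(m, b) = 4 + b**2 (f(m, b) = b*b + 4 = b**2 + 4 = 4 + b**2)
sqrt(1297 + f(10, V(3))) = sqrt(1297 + (4 + (4*3**2)**2)) = sqrt(1297 + (4 + (4*9)**2)) = sqrt(1297 + (4 + 36**2)) = sqrt(1297 + (4 + 1296)) = sqrt(1297 + 1300) = sqrt(2597) = 7*sqrt(53)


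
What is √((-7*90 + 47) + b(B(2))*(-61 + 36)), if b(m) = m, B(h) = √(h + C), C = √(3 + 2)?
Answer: √(-583 - 25*√(2 + √5)) ≈ 25.188*I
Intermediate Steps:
C = √5 ≈ 2.2361
B(h) = √(h + √5)
√((-7*90 + 47) + b(B(2))*(-61 + 36)) = √((-7*90 + 47) + √(2 + √5)*(-61 + 36)) = √((-630 + 47) + √(2 + √5)*(-25)) = √(-583 - 25*√(2 + √5))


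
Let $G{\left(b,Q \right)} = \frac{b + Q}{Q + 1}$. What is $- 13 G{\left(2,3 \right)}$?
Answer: $- \frac{65}{4} \approx -16.25$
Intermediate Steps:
$G{\left(b,Q \right)} = \frac{Q + b}{1 + Q}$
$- 13 G{\left(2,3 \right)} = - 13 \frac{3 + 2}{1 + 3} = - 13 \cdot \frac{1}{4} \cdot 5 = \left(-13\right) \frac{5}{4} = - \frac{65}{4}$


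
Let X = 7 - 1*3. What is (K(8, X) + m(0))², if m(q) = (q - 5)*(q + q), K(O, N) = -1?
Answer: 1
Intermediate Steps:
X = 4 (X = 7 - 3 = 4)
m(q) = 2*q*(-5 + q) (m(q) = (-5 + q)*(2*q) = 2*q*(-5 + q))
(K(8, X) + m(0))² = (-1 + 2*0*(-5 + 0))² = (-1 + 2*0*(-5))² = (-1 + 0)² = (-1)² = 1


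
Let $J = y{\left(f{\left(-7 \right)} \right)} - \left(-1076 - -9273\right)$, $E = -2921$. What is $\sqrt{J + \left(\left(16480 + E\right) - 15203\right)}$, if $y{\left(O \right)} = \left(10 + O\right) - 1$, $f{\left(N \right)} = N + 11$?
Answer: $6 i \sqrt{273} \approx 99.136 i$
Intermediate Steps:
$f{\left(N \right)} = 11 + N$
$y{\left(O \right)} = 9 + O$
$J = -8184$ ($J = \left(9 + \left(11 - 7\right)\right) - \left(-1076 - -9273\right) = \left(9 + 4\right) - \left(-1076 + 9273\right) = 13 - 8197 = -8184$)
$\sqrt{J + \left(\left(16480 + E\right) - 15203\right)} = \sqrt{-8184 + \left(\left(16480 - 2921\right) - 15203\right)} = \sqrt{-8184 + \left(13559 - 15203\right)} = \sqrt{-8184 - 1644} = \sqrt{-9828} = 6 i \sqrt{273}$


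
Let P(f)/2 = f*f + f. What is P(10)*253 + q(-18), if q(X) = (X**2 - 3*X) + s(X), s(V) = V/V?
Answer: 56039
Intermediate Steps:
s(V) = 1
q(X) = 1 + X**2 - 3*X (q(X) = (X**2 - 3*X) + 1 = 1 + X**2 - 3*X)
P(f) = 2*f + 2*f**2 (P(f) = 2*(f*f + f) = 2*(f**2 + f) = 2*(f + f**2) = 2*f + 2*f**2)
P(10)*253 + q(-18) = (2*10*(1 + 10))*253 + (1 + (-18)**2 - 3*(-18)) = (2*10*11)*253 + (1 + 324 + 54) = 220*253 + 379 = 55660 + 379 = 56039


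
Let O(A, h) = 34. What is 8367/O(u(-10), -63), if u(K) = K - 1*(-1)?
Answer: 8367/34 ≈ 246.09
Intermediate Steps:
u(K) = 1 + K (u(K) = K + 1 = 1 + K)
8367/O(u(-10), -63) = 8367/34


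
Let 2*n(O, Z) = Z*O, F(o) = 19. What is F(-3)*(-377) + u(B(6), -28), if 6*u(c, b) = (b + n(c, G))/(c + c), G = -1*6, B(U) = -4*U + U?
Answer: -773617/108 ≈ -7163.1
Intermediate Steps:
B(U) = -3*U
G = -6
n(O, Z) = O*Z/2 (n(O, Z) = (Z*O)/2 = (O*Z)/2 = O*Z/2)
u(c, b) = (b - 3*c)/(12*c) (u(c, b) = ((b + (1/2)*c*(-6))/(c + c))/6 = ((b - 3*c)/((2*c)))/6 = ((b - 3*c)*(1/(2*c)))/6 = ((b - 3*c)/(2*c))/6 = (b - 3*c)/(12*c))
F(-3)*(-377) + u(B(6), -28) = 19*(-377) + (-28 - (-9)*6)/(12*((-3*6))) = -7163 + (1/12)*(-28 - 3*(-18))/(-18) = -7163 + (1/12)*(-1/18)*(-28 + 54) = -7163 + (1/12)*(-1/18)*26 = -7163 - 13/108 = -773617/108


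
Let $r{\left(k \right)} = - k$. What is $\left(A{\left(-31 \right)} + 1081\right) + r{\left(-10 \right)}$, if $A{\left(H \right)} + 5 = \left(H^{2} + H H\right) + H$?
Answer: $2977$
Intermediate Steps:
$A{\left(H \right)} = -5 + H + 2 H^{2}$ ($A{\left(H \right)} = -5 + \left(\left(H^{2} + H H\right) + H\right) = -5 + \left(\left(H^{2} + H^{2}\right) + H\right) = -5 + \left(2 H^{2} + H\right) = -5 + \left(H + 2 H^{2}\right) = -5 + H + 2 H^{2}$)
$\left(A{\left(-31 \right)} + 1081\right) + r{\left(-10 \right)} = \left(\left(-5 - 31 + 2 \left(-31\right)^{2}\right) + 1081\right) - -10 = \left(\left(-5 - 31 + 2 \cdot 961\right) + 1081\right) + 10 = \left(\left(-5 - 31 + 1922\right) + 1081\right) + 10 = \left(1886 + 1081\right) + 10 = 2967 + 10 = 2977$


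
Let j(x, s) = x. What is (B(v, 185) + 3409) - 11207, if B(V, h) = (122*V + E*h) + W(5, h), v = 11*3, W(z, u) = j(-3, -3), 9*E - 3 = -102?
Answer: -5810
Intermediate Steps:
E = -11 (E = ⅓ + (⅑)*(-102) = ⅓ - 34/3 = -11)
W(z, u) = -3
v = 33
B(V, h) = -3 - 11*h + 122*V (B(V, h) = (122*V - 11*h) - 3 = (-11*h + 122*V) - 3 = -3 - 11*h + 122*V)
(B(v, 185) + 3409) - 11207 = ((-3 - 11*185 + 122*33) + 3409) - 11207 = ((-3 - 2035 + 4026) + 3409) - 11207 = (1988 + 3409) - 11207 = 5397 - 11207 = -5810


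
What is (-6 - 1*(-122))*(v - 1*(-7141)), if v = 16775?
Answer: 2774256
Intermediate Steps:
(-6 - 1*(-122))*(v - 1*(-7141)) = (-6 - 1*(-122))*(16775 - 1*(-7141)) = (-6 + 122)*(16775 + 7141) = 116*23916 = 2774256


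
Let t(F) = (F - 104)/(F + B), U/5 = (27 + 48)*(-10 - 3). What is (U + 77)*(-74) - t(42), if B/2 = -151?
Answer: 46156729/130 ≈ 3.5505e+5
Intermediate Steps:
B = -302 (B = 2*(-151) = -302)
U = -4875 (U = 5*((27 + 48)*(-10 - 3)) = 5*(75*(-13)) = 5*(-975) = -4875)
t(F) = (-104 + F)/(-302 + F) (t(F) = (F - 104)/(F - 302) = (-104 + F)/(-302 + F))
(U + 77)*(-74) - t(42) = (-4875 + 77)*(-74) - (-104 + 42)/(-302 + 42) = -4798*(-74) - (-62)/(-260) = 355052 - (-1)*(-62)/260 = 355052 - 1*31/130 = 355052 - 31/130 = 46156729/130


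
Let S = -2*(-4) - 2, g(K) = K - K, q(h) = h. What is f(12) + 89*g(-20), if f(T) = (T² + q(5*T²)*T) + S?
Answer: 8790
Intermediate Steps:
g(K) = 0
S = 6 (S = 8 - 2 = 6)
f(T) = 6 + T² + 5*T³ (f(T) = (T² + (5*T²)*T) + 6 = (T² + 5*T³) + 6 = 6 + T² + 5*T³)
f(12) + 89*g(-20) = (6 + 12² + 5*12³) + 89*0 = (6 + 144 + 5*1728) + 0 = (6 + 144 + 8640) + 0 = 8790 + 0 = 8790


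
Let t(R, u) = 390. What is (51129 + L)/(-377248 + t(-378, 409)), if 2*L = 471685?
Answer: -573943/753716 ≈ -0.76148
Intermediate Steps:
L = 471685/2 (L = (½)*471685 = 471685/2 ≈ 2.3584e+5)
(51129 + L)/(-377248 + t(-378, 409)) = (51129 + 471685/2)/(-377248 + 390) = (573943/2)/(-376858) = (573943/2)*(-1/376858) = -573943/753716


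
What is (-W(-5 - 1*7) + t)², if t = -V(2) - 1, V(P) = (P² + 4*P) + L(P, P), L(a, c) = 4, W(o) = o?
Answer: 25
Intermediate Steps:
V(P) = 4 + P² + 4*P (V(P) = (P² + 4*P) + 4 = 4 + P² + 4*P)
t = -17 (t = -(4 + 2² + 4*2) - 1 = -(4 + 4 + 8) - 1 = -1*16 - 1 = -16 - 1 = -17)
(-W(-5 - 1*7) + t)² = (-(-5 - 1*7) - 17)² = (-(-5 - 7) - 17)² = (-1*(-12) - 17)² = (12 - 17)² = (-5)² = 25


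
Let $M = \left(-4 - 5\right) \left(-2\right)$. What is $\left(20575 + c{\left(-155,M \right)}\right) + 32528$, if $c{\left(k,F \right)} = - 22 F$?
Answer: $52707$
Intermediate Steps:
$M = 18$ ($M = \left(-9\right) \left(-2\right) = 18$)
$\left(20575 + c{\left(-155,M \right)}\right) + 32528 = \left(20575 - 396\right) + 32528 = 20179 + 32528 = 52707$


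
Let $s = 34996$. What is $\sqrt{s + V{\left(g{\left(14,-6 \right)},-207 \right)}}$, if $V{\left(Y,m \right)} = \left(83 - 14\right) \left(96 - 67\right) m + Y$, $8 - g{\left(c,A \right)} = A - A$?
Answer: $i \sqrt{379203} \approx 615.79 i$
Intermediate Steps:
$g{\left(c,A \right)} = 8$ ($g{\left(c,A \right)} = 8 - \left(A - A\right) = 8 - 0 = 8 + 0 = 8$)
$V{\left(Y,m \right)} = Y + 2001 m$ ($V{\left(Y,m \right)} = 69 \cdot 29 m + Y = 2001 m + Y = Y + 2001 m$)
$\sqrt{s + V{\left(g{\left(14,-6 \right)},-207 \right)}} = \sqrt{34996 + \left(8 + 2001 \left(-207\right)\right)} = \sqrt{34996 + \left(8 - 414207\right)} = \sqrt{34996 - 414199} = \sqrt{-379203} = i \sqrt{379203}$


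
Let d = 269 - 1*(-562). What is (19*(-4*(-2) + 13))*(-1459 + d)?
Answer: -250572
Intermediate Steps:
d = 831 (d = 269 + 562 = 831)
(19*(-4*(-2) + 13))*(-1459 + d) = (19*(-4*(-2) + 13))*(-1459 + 831) = (19*(8 + 13))*(-628) = (19*21)*(-628) = 399*(-628) = -250572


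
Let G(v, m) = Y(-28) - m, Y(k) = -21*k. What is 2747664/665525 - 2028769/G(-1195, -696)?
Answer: -1346668488149/854534100 ≈ -1575.9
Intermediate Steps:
G(v, m) = 588 - m (G(v, m) = -21*(-28) - m = 588 - m)
2747664/665525 - 2028769/G(-1195, -696) = 2747664/665525 - 2028769/(588 - 1*(-696)) = 2747664*(1/665525) - 2028769/(588 + 696) = 2747664/665525 - 2028769/1284 = -1346668488149/854534100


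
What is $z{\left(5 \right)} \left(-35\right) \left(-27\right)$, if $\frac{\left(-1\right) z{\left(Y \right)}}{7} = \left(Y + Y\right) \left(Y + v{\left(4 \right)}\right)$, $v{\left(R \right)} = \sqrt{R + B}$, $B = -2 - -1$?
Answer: $-330750 - 66150 \sqrt{3} \approx -4.4533 \cdot 10^{5}$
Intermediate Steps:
$B = -1$ ($B = -2 + 1 = -1$)
$v{\left(R \right)} = \sqrt{-1 + R}$ ($v{\left(R \right)} = \sqrt{R - 1} = \sqrt{-1 + R}$)
$z{\left(Y \right)} = - 14 Y \left(Y + \sqrt{3}\right)$ ($z{\left(Y \right)} = - 7 \left(Y + Y\right) \left(Y + \sqrt{-1 + 4}\right) = - 7 \cdot 2 Y \left(Y + \sqrt{3}\right) = - 14 Y \left(Y + \sqrt{3}\right)$)
$z{\left(5 \right)} \left(-35\right) \left(-27\right) = \left(-14\right) 5 \left(5 + \sqrt{3}\right) \left(-35\right) \left(-27\right) = \left(-350 - 70 \sqrt{3}\right) \left(-35\right) \left(-27\right) = \left(12250 + 2450 \sqrt{3}\right) \left(-27\right) = -330750 - 66150 \sqrt{3}$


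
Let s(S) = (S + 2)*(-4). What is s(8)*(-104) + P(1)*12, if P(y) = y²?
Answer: 4172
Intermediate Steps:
s(S) = -8 - 4*S (s(S) = (2 + S)*(-4) = -8 - 4*S)
s(8)*(-104) + P(1)*12 = (-8 - 4*8)*(-104) + 1²*12 = (-8 - 32)*(-104) + 1*12 = -40*(-104) + 12 = 4160 + 12 = 4172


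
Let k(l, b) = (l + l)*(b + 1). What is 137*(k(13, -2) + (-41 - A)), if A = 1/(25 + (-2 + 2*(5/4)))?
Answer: -468403/51 ≈ -9184.4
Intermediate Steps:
k(l, b) = 2*l*(1 + b) (k(l, b) = (2*l)*(1 + b) = 2*l*(1 + b))
A = 2/51 (A = 1/(25 + (-2 + 2*(5*(¼)))) = 1/(25 + (-2 + 2*(5/4))) = 1/(25 + (-2 + 5/2)) = 1/(25 + ½) = 1/(51/2) = 2/51 ≈ 0.039216)
137*(k(13, -2) + (-41 - A)) = 137*(2*13*(1 - 2) + (-41 - 1*2/51)) = 137*(2*13*(-1) + (-41 - 2/51)) = 137*(-26 - 2093/51) = 137*(-3419/51) = -468403/51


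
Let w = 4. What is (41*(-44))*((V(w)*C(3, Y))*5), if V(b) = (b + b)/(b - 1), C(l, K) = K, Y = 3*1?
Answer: -72160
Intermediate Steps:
Y = 3
V(b) = 2*b/(-1 + b) (V(b) = (2*b)/(-1 + b) = 2*b/(-1 + b))
(41*(-44))*((V(w)*C(3, Y))*5) = (41*(-44))*(((2*4/(-1 + 4))*3)*5) = -1804*(2*4/3)*3*5 = -1804*(2*4*(⅓))*3*5 = -1804*(8/3)*3*5 = -14432*5 = -1804*40 = -72160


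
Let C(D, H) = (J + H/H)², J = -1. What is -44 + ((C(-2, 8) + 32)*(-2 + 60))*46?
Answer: 85332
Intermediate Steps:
C(D, H) = 0 (C(D, H) = (-1 + H/H)² = (-1 + 1)² = 0² = 0)
-44 + ((C(-2, 8) + 32)*(-2 + 60))*46 = -44 + ((0 + 32)*(-2 + 60))*46 = -44 + (32*58)*46 = -44 + 1856*46 = -44 + 85376 = 85332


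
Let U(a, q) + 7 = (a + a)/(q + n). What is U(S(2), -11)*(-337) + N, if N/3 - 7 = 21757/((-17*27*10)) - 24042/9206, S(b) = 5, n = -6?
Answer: 18002130239/7042590 ≈ 2556.2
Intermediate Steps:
U(a, q) = -7 + 2*a/(-6 + q) (U(a, q) = -7 + (a + a)/(q - 6) = -7 + (2*a)/(-6 + q) = -7 + 2*a/(-6 + q))
N = -7429471/7042590 (N = 21 + 3*(21757/((-17*27*10)) - 24042/9206) = 21 + 3*(21757/((-459*10)) - 24042*1/9206) = 21 + 3*(21757/(-4590) - 12021/4603) = 21 + 3*(21757*(-1/4590) - 12021/4603) = 21 + 3*(-21757/4590 - 12021/4603) = 21 + 3*(-155323861/21127770) = 21 - 155323861/7042590 = -7429471/7042590 ≈ -1.0549)
U(S(2), -11)*(-337) + N = ((42 - 7*(-11) + 2*5)/(-6 - 11))*(-337) - 7429471/7042590 = ((42 + 77 + 10)/(-17))*(-337) - 7429471/7042590 = -1/17*129*(-337) - 7429471/7042590 = -129/17*(-337) - 7429471/7042590 = 43473/17 - 7429471/7042590 = 18002130239/7042590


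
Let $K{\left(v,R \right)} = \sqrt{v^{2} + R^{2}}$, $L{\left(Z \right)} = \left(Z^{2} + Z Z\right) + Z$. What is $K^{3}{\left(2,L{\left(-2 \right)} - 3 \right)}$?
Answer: $13 \sqrt{13} \approx 46.872$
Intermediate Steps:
$L{\left(Z \right)} = Z + 2 Z^{2}$ ($L{\left(Z \right)} = \left(Z^{2} + Z^{2}\right) + Z = 2 Z^{2} + Z = Z + 2 Z^{2}$)
$K{\left(v,R \right)} = \sqrt{R^{2} + v^{2}}$
$K^{3}{\left(2,L{\left(-2 \right)} - 3 \right)} = \left(\sqrt{\left(- 2 \left(1 + 2 \left(-2\right)\right) - 3\right)^{2} + 2^{2}}\right)^{3} = \left(\sqrt{\left(- 2 \left(1 - 4\right) - 3\right)^{2} + 4}\right)^{3} = \left(\sqrt{\left(\left(-2\right) \left(-3\right) - 3\right)^{2} + 4}\right)^{3} = \left(\sqrt{\left(6 - 3\right)^{2} + 4}\right)^{3} = \left(\sqrt{3^{2} + 4}\right)^{3} = \left(\sqrt{9 + 4}\right)^{3} = \left(\sqrt{13}\right)^{3} = 13 \sqrt{13}$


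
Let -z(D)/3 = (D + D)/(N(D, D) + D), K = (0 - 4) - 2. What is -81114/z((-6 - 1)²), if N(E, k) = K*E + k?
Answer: -54076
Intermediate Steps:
K = -6 (K = -4 - 2 = -6)
N(E, k) = k - 6*E (N(E, k) = -6*E + k = k - 6*E)
z(D) = 3/2 (z(D) = -3*(D + D)/((D - 6*D) + D) = -3*2*D/(-5*D + D) = -3*2*D/((-4*D)) = -3*2*D*(-1/(4*D)) = -3*(-½) = 3/2)
-81114/z((-6 - 1)²) = -81114/3/2 = -81114*⅔ = -54076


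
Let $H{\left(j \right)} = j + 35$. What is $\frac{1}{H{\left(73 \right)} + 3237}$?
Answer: $\frac{1}{3345} \approx 0.00029895$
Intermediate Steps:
$H{\left(j \right)} = 35 + j$
$\frac{1}{H{\left(73 \right)} + 3237} = \frac{1}{\left(35 + 73\right) + 3237} = \frac{1}{108 + 3237} = \frac{1}{3345}$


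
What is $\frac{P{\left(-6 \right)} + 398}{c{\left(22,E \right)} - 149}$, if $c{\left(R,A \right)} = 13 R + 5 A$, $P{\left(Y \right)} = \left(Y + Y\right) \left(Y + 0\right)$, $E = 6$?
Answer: $\frac{470}{167} \approx 2.8144$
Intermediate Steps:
$P{\left(Y \right)} = 2 Y^{2}$ ($P{\left(Y \right)} = 2 Y Y = 2 Y^{2}$)
$c{\left(R,A \right)} = 5 A + 13 R$
$\frac{P{\left(-6 \right)} + 398}{c{\left(22,E \right)} - 149} = \frac{2 \left(-6\right)^{2} + 398}{\left(5 \cdot 6 + 13 \cdot 22\right) - 149} = \frac{2 \cdot 36 + 398}{\left(30 + 286\right) - 149} = \frac{72 + 398}{316 - 149} = \frac{470}{167}$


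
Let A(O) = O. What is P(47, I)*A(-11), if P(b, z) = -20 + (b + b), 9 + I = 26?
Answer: -814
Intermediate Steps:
I = 17 (I = -9 + 26 = 17)
P(b, z) = -20 + 2*b
P(47, I)*A(-11) = (-20 + 2*47)*(-11) = (-20 + 94)*(-11) = 74*(-11) = -814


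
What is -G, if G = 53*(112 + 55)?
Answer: -8851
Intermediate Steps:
G = 8851 (G = 53*167 = 8851)
-G = -1*8851 = -8851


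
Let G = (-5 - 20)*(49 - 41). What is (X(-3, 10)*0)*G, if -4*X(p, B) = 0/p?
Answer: 0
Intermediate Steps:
X(p, B) = 0 (X(p, B) = -0/p = -¼*0 = 0)
G = -200 (G = -25*8 = -200)
(X(-3, 10)*0)*G = (0*0)*(-200) = 0*(-200) = 0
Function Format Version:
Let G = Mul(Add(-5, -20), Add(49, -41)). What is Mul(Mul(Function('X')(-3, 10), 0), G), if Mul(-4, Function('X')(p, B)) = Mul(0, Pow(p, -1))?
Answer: 0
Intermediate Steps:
Function('X')(p, B) = 0 (Function('X')(p, B) = Mul(Rational(-1, 4), Mul(0, Pow(p, -1))) = Mul(Rational(-1, 4), 0) = 0)
G = -200 (G = Mul(-25, 8) = -200)
Mul(Mul(Function('X')(-3, 10), 0), G) = Mul(Mul(0, 0), -200) = Mul(0, -200) = 0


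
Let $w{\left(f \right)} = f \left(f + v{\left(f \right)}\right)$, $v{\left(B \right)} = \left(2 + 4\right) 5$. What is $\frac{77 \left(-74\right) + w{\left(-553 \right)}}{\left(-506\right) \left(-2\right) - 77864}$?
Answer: $- \frac{283521}{76852} \approx -3.6892$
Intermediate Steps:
$v{\left(B \right)} = 30$ ($v{\left(B \right)} = 6 \cdot 5 = 30$)
$w{\left(f \right)} = f \left(30 + f\right)$ ($w{\left(f \right)} = f \left(f + 30\right) = f \left(30 + f\right)$)
$\frac{77 \left(-74\right) + w{\left(-553 \right)}}{\left(-506\right) \left(-2\right) - 77864} = \frac{77 \left(-74\right) - 553 \left(30 - 553\right)}{\left(-506\right) \left(-2\right) - 77864} = \frac{-5698 - -289219}{1012 - 77864} = \frac{-5698 + 289219}{-76852} = 283521 \left(- \frac{1}{76852}\right) = - \frac{283521}{76852}$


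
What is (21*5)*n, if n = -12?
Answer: -1260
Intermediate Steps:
(21*5)*n = (21*5)*(-12) = 105*(-12) = -1260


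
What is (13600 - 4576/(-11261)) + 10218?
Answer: 268219074/11261 ≈ 23818.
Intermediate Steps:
(13600 - 4576/(-11261)) + 10218 = (13600 - 4576*(-1/11261)) + 10218 = (13600 + 4576/11261) + 10218 = 153154176/11261 + 10218 = 268219074/11261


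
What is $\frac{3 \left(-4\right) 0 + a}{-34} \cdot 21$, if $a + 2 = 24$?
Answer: $- \frac{231}{17} \approx -13.588$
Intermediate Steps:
$a = 22$ ($a = -2 + 24 = 22$)
$\frac{3 \left(-4\right) 0 + a}{-34} \cdot 21 = \frac{3 \left(-4\right) 0 + 22}{-34} \cdot 21 = \left(\left(-12\right) 0 + 22\right) \left(- \frac{1}{34}\right) 21 = \left(0 + 22\right) \left(- \frac{1}{34}\right) 21 = 22 \left(- \frac{1}{34}\right) 21 = \left(- \frac{11}{17}\right) 21 = - \frac{231}{17}$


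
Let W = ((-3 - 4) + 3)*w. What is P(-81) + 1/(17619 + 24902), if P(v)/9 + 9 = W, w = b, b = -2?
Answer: -382688/42521 ≈ -9.0000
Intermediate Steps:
w = -2
W = 8 (W = ((-3 - 4) + 3)*(-2) = (-7 + 3)*(-2) = -4*(-2) = 8)
P(v) = -9 (P(v) = -81 + 9*8 = -81 + 72 = -9)
P(-81) + 1/(17619 + 24902) = -9 + 1/(17619 + 24902) = -9 + 1/42521 = -382688/42521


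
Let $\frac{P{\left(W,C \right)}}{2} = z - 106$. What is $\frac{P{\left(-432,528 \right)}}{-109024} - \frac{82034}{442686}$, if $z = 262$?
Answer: $- \frac{567612053}{3016462404} \approx -0.18817$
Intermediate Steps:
$P{\left(W,C \right)} = 312$ ($P{\left(W,C \right)} = 2 \left(262 - 106\right) = 2 \cdot 156 = 312$)
$\frac{P{\left(-432,528 \right)}}{-109024} - \frac{82034}{442686} = \frac{312}{-109024} - \frac{82034}{442686} = 312 \left(- \frac{1}{109024}\right) - \frac{41017}{221343} = - \frac{39}{13628} - \frac{41017}{221343} = - \frac{567612053}{3016462404}$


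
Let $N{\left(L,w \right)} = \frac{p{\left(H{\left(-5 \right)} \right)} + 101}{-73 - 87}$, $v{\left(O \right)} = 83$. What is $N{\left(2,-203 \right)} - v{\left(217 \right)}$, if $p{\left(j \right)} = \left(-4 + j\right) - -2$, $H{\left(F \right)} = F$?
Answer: $- \frac{6687}{80} \approx -83.588$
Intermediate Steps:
$p{\left(j \right)} = -2 + j$ ($p{\left(j \right)} = \left(-4 + j\right) + 2 = -2 + j$)
$N{\left(L,w \right)} = - \frac{47}{80}$ ($N{\left(L,w \right)} = \frac{\left(-2 - 5\right) + 101}{-73 - 87} = \frac{-7 + 101}{-160} = 94 \left(- \frac{1}{160}\right) = - \frac{47}{80}$)
$N{\left(2,-203 \right)} - v{\left(217 \right)} = - \frac{47}{80} - 83 = - \frac{6687}{80}$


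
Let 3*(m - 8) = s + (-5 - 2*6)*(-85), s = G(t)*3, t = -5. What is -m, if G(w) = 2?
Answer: -1475/3 ≈ -491.67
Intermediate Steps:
s = 6 (s = 2*3 = 6)
m = 1475/3 (m = 8 + (6 + (-5 - 2*6)*(-85))/3 = 8 + (6 + (-5 - 12)*(-85))/3 = 8 + (6 - 17*(-85))/3 = 8 + (6 + 1445)/3 = 8 + (⅓)*1451 = 8 + 1451/3 = 1475/3 ≈ 491.67)
-m = -1*1475/3 = -1475/3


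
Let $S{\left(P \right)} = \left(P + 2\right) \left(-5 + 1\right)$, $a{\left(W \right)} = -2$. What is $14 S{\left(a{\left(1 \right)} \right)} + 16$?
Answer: $16$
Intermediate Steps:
$S{\left(P \right)} = -8 - 4 P$ ($S{\left(P \right)} = \left(2 + P\right) \left(-4\right) = -8 - 4 P$)
$14 S{\left(a{\left(1 \right)} \right)} + 16 = 14 \left(-8 - -8\right) + 16 = 14 \left(-8 + 8\right) + 16 = 14 \cdot 0 + 16 = 0 + 16 = 16$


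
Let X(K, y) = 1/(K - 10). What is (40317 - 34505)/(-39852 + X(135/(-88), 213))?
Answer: -1474795/10112467 ≈ -0.14584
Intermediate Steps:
X(K, y) = 1/(-10 + K)
(40317 - 34505)/(-39852 + X(135/(-88), 213)) = (40317 - 34505)/(-39852 + 1/(-10 + 135/(-88))) = 5812/(-39852 + 1/(-10 + 135*(-1/88))) = 5812/(-39852 + 1/(-10 - 135/88)) = 5812/(-39852 + 1/(-1015/88)) = 5812/(-39852 - 88/1015) = 5812/(-40449868/1015) = 5812*(-1015/40449868) = -1474795/10112467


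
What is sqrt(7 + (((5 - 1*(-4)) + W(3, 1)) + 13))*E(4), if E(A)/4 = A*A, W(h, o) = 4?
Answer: 64*sqrt(33) ≈ 367.65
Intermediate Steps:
E(A) = 4*A**2 (E(A) = 4*(A*A) = 4*A**2)
sqrt(7 + (((5 - 1*(-4)) + W(3, 1)) + 13))*E(4) = sqrt(7 + (((5 - 1*(-4)) + 4) + 13))*(4*4**2) = sqrt(7 + (((5 + 4) + 4) + 13))*(4*16) = sqrt(7 + ((9 + 4) + 13))*64 = sqrt(7 + (13 + 13))*64 = sqrt(7 + 26)*64 = sqrt(33)*64 = 64*sqrt(33)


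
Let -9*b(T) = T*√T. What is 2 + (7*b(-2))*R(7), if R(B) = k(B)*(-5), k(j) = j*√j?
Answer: 2 - 490*I*√14/9 ≈ 2.0 - 203.71*I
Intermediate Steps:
k(j) = j^(3/2)
b(T) = -T^(3/2)/9 (b(T) = -T*√T/9 = -T^(3/2)/9)
R(B) = -5*B^(3/2) (R(B) = B^(3/2)*(-5) = -5*B^(3/2))
2 + (7*b(-2))*R(7) = 2 + (7*(-(-2)*I*√2/9))*(-35*√7) = 2 + (7*(2*I*√2/9))*(-35*√7) = 2 + (14*I*√2/9)*(-35*√7) = 2 - 490*I*√14/9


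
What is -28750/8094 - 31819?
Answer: -128785868/4047 ≈ -31823.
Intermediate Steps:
-28750/8094 - 31819 = -28750*1/8094 - 31819 = -14375/4047 - 31819 = -128785868/4047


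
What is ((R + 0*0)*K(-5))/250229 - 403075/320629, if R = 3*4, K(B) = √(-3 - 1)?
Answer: -403075/320629 + 24*I/250229 ≈ -1.2571 + 9.5912e-5*I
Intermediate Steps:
K(B) = 2*I (K(B) = √(-4) = 2*I)
R = 12
((R + 0*0)*K(-5))/250229 - 403075/320629 = ((12 + 0*0)*(2*I))/250229 - 403075/320629 = ((12 + 0)*(2*I))*(1/250229) - 403075*1/320629 = (12*(2*I))*(1/250229) - 403075/320629 = (24*I)*(1/250229) - 403075/320629 = 24*I/250229 - 403075/320629 = -403075/320629 + 24*I/250229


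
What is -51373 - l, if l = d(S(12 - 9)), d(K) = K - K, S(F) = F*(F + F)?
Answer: -51373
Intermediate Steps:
S(F) = 2*F² (S(F) = F*(2*F) = 2*F²)
d(K) = 0
l = 0
-51373 - l = -51373 - 1*0 = -51373 + 0 = -51373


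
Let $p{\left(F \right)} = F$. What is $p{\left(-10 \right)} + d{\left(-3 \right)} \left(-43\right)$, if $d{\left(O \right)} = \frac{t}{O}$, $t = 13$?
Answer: $\frac{529}{3} \approx 176.33$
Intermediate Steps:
$d{\left(O \right)} = \frac{13}{O}$
$p{\left(-10 \right)} + d{\left(-3 \right)} \left(-43\right) = -10 + \frac{13}{-3} \left(-43\right) = -10 + 13 \left(- \frac{1}{3}\right) \left(-43\right) = -10 - - \frac{559}{3} = -10 + \frac{559}{3} = \frac{529}{3}$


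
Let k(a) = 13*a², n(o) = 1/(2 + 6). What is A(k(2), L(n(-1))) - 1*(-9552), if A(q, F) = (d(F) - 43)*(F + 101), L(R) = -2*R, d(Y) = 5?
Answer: 11447/2 ≈ 5723.5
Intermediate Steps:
n(o) = ⅛ (n(o) = 1/8 = ⅛)
A(q, F) = -3838 - 38*F (A(q, F) = (5 - 43)*(F + 101) = -38*(101 + F) = -3838 - 38*F)
A(k(2), L(n(-1))) - 1*(-9552) = (-3838 - (-76)/8) - 1*(-9552) = (-3838 - 38*(-¼)) + 9552 = (-3838 + 19/2) + 9552 = -7657/2 + 9552 = 11447/2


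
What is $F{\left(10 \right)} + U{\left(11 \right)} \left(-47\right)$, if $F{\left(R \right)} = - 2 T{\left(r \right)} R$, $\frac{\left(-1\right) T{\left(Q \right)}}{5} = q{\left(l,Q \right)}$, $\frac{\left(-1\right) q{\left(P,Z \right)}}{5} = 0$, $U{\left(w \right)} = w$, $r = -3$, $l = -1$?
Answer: $-517$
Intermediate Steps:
$q{\left(P,Z \right)} = 0$ ($q{\left(P,Z \right)} = \left(-5\right) 0 = 0$)
$T{\left(Q \right)} = 0$ ($T{\left(Q \right)} = \left(-5\right) 0 = 0$)
$F{\left(R \right)} = 0$ ($F{\left(R \right)} = \left(-2\right) 0 R = 0 R = 0$)
$F{\left(10 \right)} + U{\left(11 \right)} \left(-47\right) = 0 + 11 \left(-47\right) = 0 - 517 = -517$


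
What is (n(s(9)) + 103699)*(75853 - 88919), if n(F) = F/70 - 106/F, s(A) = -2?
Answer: -47446814054/35 ≈ -1.3556e+9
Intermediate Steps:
n(F) = -106/F + F/70 (n(F) = F*(1/70) - 106/F = F/70 - 106/F = -106/F + F/70)
(n(s(9)) + 103699)*(75853 - 88919) = ((-106/(-2) + (1/70)*(-2)) + 103699)*(75853 - 88919) = ((-106*(-½) - 1/35) + 103699)*(-13066) = ((53 - 1/35) + 103699)*(-13066) = (1854/35 + 103699)*(-13066) = (3631319/35)*(-13066) = -47446814054/35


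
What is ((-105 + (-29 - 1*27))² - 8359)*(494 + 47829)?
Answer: 848648526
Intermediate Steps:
((-105 + (-29 - 1*27))² - 8359)*(494 + 47829) = ((-105 + (-29 - 27))² - 8359)*48323 = ((-105 - 56)² - 8359)*48323 = ((-161)² - 8359)*48323 = (25921 - 8359)*48323 = 17562*48323 = 848648526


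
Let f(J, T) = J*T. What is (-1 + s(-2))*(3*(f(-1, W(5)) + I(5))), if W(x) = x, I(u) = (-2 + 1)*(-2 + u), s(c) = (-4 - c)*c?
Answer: -72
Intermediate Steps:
s(c) = c*(-4 - c)
I(u) = 2 - u (I(u) = -(-2 + u) = 2 - u)
(-1 + s(-2))*(3*(f(-1, W(5)) + I(5))) = (-1 - 1*(-2)*(4 - 2))*(3*(-1*5 + (2 - 1*5))) = (-1 - 1*(-2)*2)*(3*(-5 + (2 - 5))) = (-1 + 4)*(3*(-5 - 3)) = 3*(3*(-8)) = 3*(-24) = -72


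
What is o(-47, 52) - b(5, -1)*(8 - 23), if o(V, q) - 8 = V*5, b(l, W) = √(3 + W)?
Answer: -227 + 15*√2 ≈ -205.79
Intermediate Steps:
o(V, q) = 8 + 5*V (o(V, q) = 8 + V*5 = 8 + 5*V)
o(-47, 52) - b(5, -1)*(8 - 23) = (8 + 5*(-47)) - √(3 - 1)*(8 - 23) = (8 - 235) - √2*(-15) = -227 - (-15)*√2 = -227 + 15*√2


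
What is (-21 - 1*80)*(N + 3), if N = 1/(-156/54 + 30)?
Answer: -74841/244 ≈ -306.73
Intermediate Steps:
N = 9/244 (N = 1/(-156*1/54 + 30) = 1/(-26/9 + 30) = 1/(244/9) = 9/244 ≈ 0.036885)
(-21 - 1*80)*(N + 3) = (-21 - 1*80)*(9/244 + 3) = (-21 - 80)*(741/244) = -101*741/244 = -74841/244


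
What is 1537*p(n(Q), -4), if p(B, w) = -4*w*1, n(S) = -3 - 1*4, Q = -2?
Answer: 24592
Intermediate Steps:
n(S) = -7 (n(S) = -3 - 4 = -7)
p(B, w) = -4*w
1537*p(n(Q), -4) = 1537*(-4*(-4)) = 1537*16 = 24592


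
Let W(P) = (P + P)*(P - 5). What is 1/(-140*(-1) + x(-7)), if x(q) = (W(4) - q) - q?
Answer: 1/146 ≈ 0.0068493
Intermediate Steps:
W(P) = 2*P*(-5 + P) (W(P) = (2*P)*(-5 + P) = 2*P*(-5 + P))
x(q) = -8 - 2*q (x(q) = (2*4*(-5 + 4) - q) - q = (2*4*(-1) - q) - q = (-8 - q) - q = -8 - 2*q)
1/(-140*(-1) + x(-7)) = 1/(-140*(-1) + (-8 - 2*(-7))) = 1/(140 + (-8 + 14)) = 1/(140 + 6) = 1/146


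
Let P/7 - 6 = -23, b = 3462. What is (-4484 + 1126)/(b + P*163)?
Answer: 3358/15935 ≈ 0.21073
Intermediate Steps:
P = -119 (P = 42 + 7*(-23) = 42 - 161 = -119)
(-4484 + 1126)/(b + P*163) = (-4484 + 1126)/(3462 - 119*163) = -3358/(3462 - 19397) = -3358/(-15935) = -3358*(-1/15935) = 3358/15935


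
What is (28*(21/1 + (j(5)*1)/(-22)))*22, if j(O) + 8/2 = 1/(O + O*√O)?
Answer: 65247/5 - 7*√5/5 ≈ 13046.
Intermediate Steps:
j(O) = -4 + 1/(O + O^(3/2)) (j(O) = -4 + 1/(O + O*√O) = -4 + 1/(O + O^(3/2)))
(28*(21/1 + (j(5)*1)/(-22)))*22 = (28*(21/1 + (((1 - 4*5 - 20*√5)/(5 + 5^(3/2)))*1)/(-22)))*22 = (28*(21*1 + (((1 - 20 - 20*√5)/(5 + 5*√5))*1)*(-1/22)))*22 = (28*(21 + (((1 - 20 - 20*√5)/(5 + 5*√5))*1)*(-1/22)))*22 = (28*(21 + (((-19 - 20*√5)/(5 + 5*√5))*1)*(-1/22)))*22 = (28*(21 + ((-19 - 20*√5)/(5 + 5*√5))*(-1/22)))*22 = (28*(21 - (-19 - 20*√5)/(22*(5 + 5*√5))))*22 = (588 - 14*(-19 - 20*√5)/(11*(5 + 5*√5)))*22 = 12936 - 28*(-19 - 20*√5)/(5 + 5*√5)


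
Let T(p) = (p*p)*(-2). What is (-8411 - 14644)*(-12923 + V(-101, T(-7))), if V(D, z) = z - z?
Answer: 297939765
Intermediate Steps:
T(p) = -2*p**2 (T(p) = p**2*(-2) = -2*p**2)
V(D, z) = 0
(-8411 - 14644)*(-12923 + V(-101, T(-7))) = (-8411 - 14644)*(-12923 + 0) = -23055*(-12923) = 297939765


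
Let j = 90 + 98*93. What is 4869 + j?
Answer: 14073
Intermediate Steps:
j = 9204 (j = 90 + 9114 = 9204)
4869 + j = 4869 + 9204 = 14073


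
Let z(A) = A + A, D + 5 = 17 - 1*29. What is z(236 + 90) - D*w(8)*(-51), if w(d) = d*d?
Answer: -54836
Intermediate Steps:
w(d) = d²
D = -17 (D = -5 + (17 - 1*29) = -5 + (17 - 29) = -5 - 12 = -17)
z(A) = 2*A
z(236 + 90) - D*w(8)*(-51) = 2*(236 + 90) - (-17*8²)*(-51) = 2*326 - (-17*64)*(-51) = 652 - (-1088)*(-51) = 652 - 1*55488 = 652 - 55488 = -54836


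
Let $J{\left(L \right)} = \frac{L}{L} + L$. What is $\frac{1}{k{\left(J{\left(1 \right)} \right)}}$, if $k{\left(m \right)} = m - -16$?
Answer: $\frac{1}{18} \approx 0.055556$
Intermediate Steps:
$J{\left(L \right)} = 1 + L$
$k{\left(m \right)} = 16 + m$ ($k{\left(m \right)} = m + 16 = 16 + m$)
$\frac{1}{k{\left(J{\left(1 \right)} \right)}} = \frac{1}{16 + \left(1 + 1\right)} = \frac{1}{16 + 2} = \frac{1}{18}$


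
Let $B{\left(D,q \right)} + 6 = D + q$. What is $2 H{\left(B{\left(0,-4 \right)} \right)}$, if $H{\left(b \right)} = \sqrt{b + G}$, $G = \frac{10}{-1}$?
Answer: $4 i \sqrt{5} \approx 8.9443 i$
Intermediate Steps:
$B{\left(D,q \right)} = -6 + D + q$ ($B{\left(D,q \right)} = -6 + \left(D + q\right) = -6 + D + q$)
$G = -10$ ($G = 10 \left(-1\right) = -10$)
$H{\left(b \right)} = \sqrt{-10 + b}$ ($H{\left(b \right)} = \sqrt{b - 10} = \sqrt{-10 + b}$)
$2 H{\left(B{\left(0,-4 \right)} \right)} = 2 \sqrt{-10 - 10} = 2 \sqrt{-20} = 2 \cdot 2 i \sqrt{5} = 4 i \sqrt{5}$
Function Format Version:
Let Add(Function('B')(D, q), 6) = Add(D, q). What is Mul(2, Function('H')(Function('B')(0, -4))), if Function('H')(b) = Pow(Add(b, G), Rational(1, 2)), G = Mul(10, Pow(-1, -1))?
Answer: Mul(4, I, Pow(5, Rational(1, 2))) ≈ Mul(8.9443, I)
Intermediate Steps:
Function('B')(D, q) = Add(-6, D, q) (Function('B')(D, q) = Add(-6, Add(D, q)) = Add(-6, D, q))
G = -10 (G = Mul(10, -1) = -10)
Function('H')(b) = Pow(Add(-10, b), Rational(1, 2)) (Function('H')(b) = Pow(Add(b, -10), Rational(1, 2)) = Pow(Add(-10, b), Rational(1, 2)))
Mul(2, Function('H')(Function('B')(0, -4))) = Mul(2, Pow(Add(-10, Add(-6, 0, -4)), Rational(1, 2))) = Mul(2, Pow(Add(-10, -10), Rational(1, 2))) = Mul(2, Pow(-20, Rational(1, 2))) = Mul(2, Mul(2, I, Pow(5, Rational(1, 2)))) = Mul(4, I, Pow(5, Rational(1, 2)))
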